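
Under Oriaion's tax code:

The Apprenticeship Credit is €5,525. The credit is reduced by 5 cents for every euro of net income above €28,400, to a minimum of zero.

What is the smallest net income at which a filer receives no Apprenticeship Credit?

€138,900

The credit falls by 5% of each euro above €28,400, so it reaches zero when the excess is €5,525 / 5% = €110,500: income = €28,400 + €110,500 = €138,900.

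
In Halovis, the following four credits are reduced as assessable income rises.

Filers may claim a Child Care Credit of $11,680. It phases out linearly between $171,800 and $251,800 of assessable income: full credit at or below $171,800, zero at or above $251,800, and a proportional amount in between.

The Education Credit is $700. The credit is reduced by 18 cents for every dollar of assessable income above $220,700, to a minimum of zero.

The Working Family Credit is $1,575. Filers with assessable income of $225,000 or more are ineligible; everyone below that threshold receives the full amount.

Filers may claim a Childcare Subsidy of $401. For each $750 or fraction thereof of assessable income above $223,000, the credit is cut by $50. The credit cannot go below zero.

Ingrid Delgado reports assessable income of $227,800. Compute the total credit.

$3,555

Child Care Credit: $227,800 is $56,000 into a $80,000 phase-out range, leaving 24,000/80,000 of the credit: $11,680 × 24,000/80,000 = $3,504.
Education Credit: 18% of the $7,100 excess over $220,700 is $1,278 ≥ base, so the credit is $0.
Working Family Credit: $227,800 meets or exceeds the $225,000 cutoff, so the credit is $0.
Childcare Subsidy: income exceeds $223,000 by $4,800, which is 7 full-or-partial $750 increments; reduction = 7 × $50 = $350, leaving $51.
Total: $3,504 + $0 + $0 + $51 = $3,555.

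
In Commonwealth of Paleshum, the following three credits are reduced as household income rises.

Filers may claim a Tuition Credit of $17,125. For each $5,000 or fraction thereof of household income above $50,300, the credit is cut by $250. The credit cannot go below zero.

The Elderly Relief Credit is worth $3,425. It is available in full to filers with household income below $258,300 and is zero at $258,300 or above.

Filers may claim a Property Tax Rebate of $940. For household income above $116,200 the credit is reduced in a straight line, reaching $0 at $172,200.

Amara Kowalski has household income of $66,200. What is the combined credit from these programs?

Tuition Credit: income exceeds $50,300 by $15,900, which is 4 full-or-partial $5,000 increments; reduction = 4 × $250 = $1,000, leaving $16,125.
Elderly Relief Credit: $66,200 is below the $258,300 cutoff, so the full $3,425 applies.
Property Tax Rebate: $66,200 is at or below the $116,200 threshold, so the full $940 applies.
Total: $16,125 + $3,425 + $940 = $20,490.

$20,490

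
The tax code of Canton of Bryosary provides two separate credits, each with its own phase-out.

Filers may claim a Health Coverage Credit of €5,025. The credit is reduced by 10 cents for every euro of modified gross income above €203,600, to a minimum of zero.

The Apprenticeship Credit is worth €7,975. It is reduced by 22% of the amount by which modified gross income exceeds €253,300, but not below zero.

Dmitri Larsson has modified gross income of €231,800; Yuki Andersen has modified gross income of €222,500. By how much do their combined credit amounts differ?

Dmitri (€231,800): Health Coverage Credit: 10% of the €28,200 excess over €203,600 is €2,820; credit = €5,025 − €2,820 = €2,205. Apprenticeship Credit: €231,800 is at or below the €253,300 threshold, so the full €7,975 applies. total €2,205 + €7,975 = €10,180
Yuki (€222,500): Health Coverage Credit: 10% of the €18,900 excess over €203,600 is €1,890; credit = €5,025 − €1,890 = €3,135. Apprenticeship Credit: €222,500 is at or below the €253,300 threshold, so the full €7,975 applies. total €3,135 + €7,975 = €11,110
Difference: |€10,180 − €11,110| = €930.

€930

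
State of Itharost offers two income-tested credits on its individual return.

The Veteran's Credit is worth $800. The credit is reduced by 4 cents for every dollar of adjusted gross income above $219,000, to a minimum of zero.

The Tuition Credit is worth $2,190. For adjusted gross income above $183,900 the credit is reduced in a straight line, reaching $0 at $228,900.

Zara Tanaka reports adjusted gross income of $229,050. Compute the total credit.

$398

Veteran's Credit: 4% of the $10,050 excess over $219,000 is $402; credit = $800 − $402 = $398.
Tuition Credit: $229,050 is at or above $228,900, so the credit is $0.
Total: $398 + $0 = $398.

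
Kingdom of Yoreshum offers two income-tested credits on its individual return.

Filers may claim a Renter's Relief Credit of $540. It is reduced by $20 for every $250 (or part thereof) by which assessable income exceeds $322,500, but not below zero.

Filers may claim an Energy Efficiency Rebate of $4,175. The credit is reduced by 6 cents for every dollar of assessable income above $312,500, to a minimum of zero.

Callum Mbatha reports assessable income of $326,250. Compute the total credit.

$3,590

Renter's Relief Credit: income exceeds $322,500 by $3,750, which is 15 full-or-partial $250 increments; reduction = 15 × $20 = $300, leaving $240.
Energy Efficiency Rebate: 6% of the $13,750 excess over $312,500 is $825; credit = $4,175 − $825 = $3,350.
Total: $240 + $3,350 = $3,590.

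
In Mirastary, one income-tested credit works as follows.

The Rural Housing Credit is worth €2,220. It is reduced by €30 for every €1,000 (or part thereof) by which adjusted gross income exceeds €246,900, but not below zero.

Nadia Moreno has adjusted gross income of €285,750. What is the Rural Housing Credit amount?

€1,050

Rural Housing Credit: income exceeds €246,900 by €38,850, which is 39 full-or-partial €1,000 increments; reduction = 39 × €30 = €1,170, leaving €1,050.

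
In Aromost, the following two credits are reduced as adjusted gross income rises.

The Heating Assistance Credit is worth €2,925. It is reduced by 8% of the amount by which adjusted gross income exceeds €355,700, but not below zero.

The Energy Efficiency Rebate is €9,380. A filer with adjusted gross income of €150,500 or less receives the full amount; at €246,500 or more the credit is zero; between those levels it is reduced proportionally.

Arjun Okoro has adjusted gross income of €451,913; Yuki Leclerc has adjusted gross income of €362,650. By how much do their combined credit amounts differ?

Arjun (€451,913): Heating Assistance Credit: 8% of the €96,213 excess over €355,700 is €7,697.04 ≥ base, so the credit is €0. Energy Efficiency Rebate: €451,913 is at or above €246,500, so the credit is €0. total €0 + €0 = €0
Yuki (€362,650): Heating Assistance Credit: 8% of the €6,950 excess over €355,700 is €556; credit = €2,925 − €556 = €2,369. Energy Efficiency Rebate: €362,650 is at or above €246,500, so the credit is €0. total €2,369 + €0 = €2,369
Difference: |€0 − €2,369| = €2,369.

€2,369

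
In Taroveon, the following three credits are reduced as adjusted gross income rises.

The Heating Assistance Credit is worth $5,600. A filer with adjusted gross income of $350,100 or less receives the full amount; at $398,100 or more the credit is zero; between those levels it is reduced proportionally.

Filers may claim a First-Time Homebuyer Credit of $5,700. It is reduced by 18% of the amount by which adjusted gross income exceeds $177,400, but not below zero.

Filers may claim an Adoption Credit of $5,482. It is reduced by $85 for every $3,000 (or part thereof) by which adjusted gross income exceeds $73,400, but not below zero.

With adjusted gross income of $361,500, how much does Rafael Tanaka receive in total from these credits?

Heating Assistance Credit: $361,500 is $11,400 into a $48,000 phase-out range, leaving 36,600/48,000 of the credit: $5,600 × 36,600/48,000 = $4,270.
First-Time Homebuyer Credit: 18% of the $184,100 excess over $177,400 is $33,138 ≥ base, so the credit is $0.
Adoption Credit: income exceeds $73,400 by $288,100 → 97 increments × $85 = $8,245 ≥ base, so the credit is $0.
Total: $4,270 + $0 + $0 = $4,270.

$4,270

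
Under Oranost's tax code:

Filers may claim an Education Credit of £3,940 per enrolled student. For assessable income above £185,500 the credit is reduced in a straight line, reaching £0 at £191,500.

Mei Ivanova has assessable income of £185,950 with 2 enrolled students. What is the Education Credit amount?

£7,289

Education Credit: base = 2 × £3,940 = £7,880. £185,950 is £450 into a £6,000 phase-out range, leaving 5,550/6,000 of the credit: £7,880 × 5,550/6,000 = £7,289.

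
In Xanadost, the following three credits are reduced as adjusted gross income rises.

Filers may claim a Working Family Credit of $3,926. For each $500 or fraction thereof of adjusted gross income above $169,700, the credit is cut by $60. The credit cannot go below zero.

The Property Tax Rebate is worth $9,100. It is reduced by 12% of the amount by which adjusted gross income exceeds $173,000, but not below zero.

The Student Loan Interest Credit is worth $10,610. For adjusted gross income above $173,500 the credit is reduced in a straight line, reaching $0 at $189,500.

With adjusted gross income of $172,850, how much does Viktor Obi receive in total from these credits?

Working Family Credit: income exceeds $169,700 by $3,150, which is 7 full-or-partial $500 increments; reduction = 7 × $60 = $420, leaving $3,506.
Property Tax Rebate: $172,850 is at or below the $173,000 threshold, so the full $9,100 applies.
Student Loan Interest Credit: $172,850 is at or below the $173,500 threshold, so the full $10,610 applies.
Total: $3,506 + $9,100 + $10,610 = $23,216.

$23,216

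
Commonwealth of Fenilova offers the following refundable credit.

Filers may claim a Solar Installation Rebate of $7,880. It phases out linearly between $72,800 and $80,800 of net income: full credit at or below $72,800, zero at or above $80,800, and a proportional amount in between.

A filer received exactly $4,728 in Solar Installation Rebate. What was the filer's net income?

$4,728 is 4,728/7,880 of the full $7,880, so 3,152/7,880 of the $8,000 range has been used: income = $72,800 + $8,000 × 3,152/7,880 = $76,000.

$76,000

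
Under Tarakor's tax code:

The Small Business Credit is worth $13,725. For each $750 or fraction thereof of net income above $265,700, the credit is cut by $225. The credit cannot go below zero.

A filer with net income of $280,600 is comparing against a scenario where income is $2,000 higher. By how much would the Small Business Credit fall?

At $280,600 — income exceeds $265,700 by $14,900, which is 20 full-or-partial $750 increments; reduction = 20 × $225 = $4,500, leaving $9,225.
At $282,600 — income exceeds $265,700 by $16,900, which is 23 full-or-partial $750 increments; reduction = 23 × $225 = $5,175, leaving $8,550.
Lost: $9,225 − $8,550 = $675.

$675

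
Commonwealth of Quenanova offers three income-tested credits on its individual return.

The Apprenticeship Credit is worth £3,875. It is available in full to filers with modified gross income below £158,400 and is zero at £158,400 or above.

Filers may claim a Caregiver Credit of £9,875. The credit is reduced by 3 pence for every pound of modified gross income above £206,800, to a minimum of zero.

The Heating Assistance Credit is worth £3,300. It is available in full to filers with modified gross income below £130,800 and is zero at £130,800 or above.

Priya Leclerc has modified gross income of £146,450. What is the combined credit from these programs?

Apprenticeship Credit: £146,450 is below the £158,400 cutoff, so the full £3,875 applies.
Caregiver Credit: £146,450 is at or below the £206,800 threshold, so the full £9,875 applies.
Heating Assistance Credit: £146,450 meets or exceeds the £130,800 cutoff, so the credit is £0.
Total: £3,875 + £9,875 + £0 = £13,750.

£13,750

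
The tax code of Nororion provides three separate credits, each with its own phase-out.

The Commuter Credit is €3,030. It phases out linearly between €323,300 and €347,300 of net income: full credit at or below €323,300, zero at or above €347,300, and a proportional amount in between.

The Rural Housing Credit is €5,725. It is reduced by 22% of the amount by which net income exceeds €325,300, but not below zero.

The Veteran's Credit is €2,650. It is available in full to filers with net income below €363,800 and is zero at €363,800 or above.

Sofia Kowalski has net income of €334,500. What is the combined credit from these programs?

€7,967

Commuter Credit: €334,500 is €11,200 into a €24,000 phase-out range, leaving 12,800/24,000 of the credit: €3,030 × 12,800/24,000 = €1,616.
Rural Housing Credit: 22% of the €9,200 excess over €325,300 is €2,024; credit = €5,725 − €2,024 = €3,701.
Veteran's Credit: €334,500 is below the €363,800 cutoff, so the full €2,650 applies.
Total: €1,616 + €3,701 + €2,650 = €7,967.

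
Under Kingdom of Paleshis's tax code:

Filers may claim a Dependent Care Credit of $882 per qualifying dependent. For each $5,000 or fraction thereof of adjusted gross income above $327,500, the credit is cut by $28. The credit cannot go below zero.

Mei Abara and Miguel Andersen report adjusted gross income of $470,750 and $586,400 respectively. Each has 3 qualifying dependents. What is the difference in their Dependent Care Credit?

Mei ($470,750): Dependent Care Credit: base = 3 × $882 = $2,646. income exceeds $327,500 by $143,250, which is 29 full-or-partial $5,000 increments; reduction = 29 × $28 = $812, leaving $1,834.
Miguel ($586,400): Dependent Care Credit: base = 3 × $882 = $2,646. income exceeds $327,500 by $258,900, which is 52 full-or-partial $5,000 increments; reduction = 52 × $28 = $1,456, leaving $1,190.
Difference: |$1,834 − $1,190| = $644.

$644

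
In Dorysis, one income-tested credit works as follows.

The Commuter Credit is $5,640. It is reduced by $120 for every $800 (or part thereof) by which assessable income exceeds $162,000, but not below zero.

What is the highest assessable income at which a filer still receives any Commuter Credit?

$198,800

After 46 increments the reduction is 46 × $120 = $5,520, leaving $120; one more increment wipes it out. Increment 46 ends at excess 46 × $800 = $36,800, so the highest qualifying income is $162,000 + $36,800 = $198,800.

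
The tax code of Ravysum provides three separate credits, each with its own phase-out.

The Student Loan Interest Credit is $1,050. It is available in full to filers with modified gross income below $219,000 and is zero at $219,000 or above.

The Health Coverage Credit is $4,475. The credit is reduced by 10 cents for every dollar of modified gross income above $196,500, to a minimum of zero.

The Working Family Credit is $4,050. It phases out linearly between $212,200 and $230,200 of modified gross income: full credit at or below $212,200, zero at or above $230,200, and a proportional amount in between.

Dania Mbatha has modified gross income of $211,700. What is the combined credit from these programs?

$8,055

Student Loan Interest Credit: $211,700 is below the $219,000 cutoff, so the full $1,050 applies.
Health Coverage Credit: 10% of the $15,200 excess over $196,500 is $1,520; credit = $4,475 − $1,520 = $2,955.
Working Family Credit: $211,700 is at or below the $212,200 threshold, so the full $4,050 applies.
Total: $1,050 + $2,955 + $4,050 = $8,055.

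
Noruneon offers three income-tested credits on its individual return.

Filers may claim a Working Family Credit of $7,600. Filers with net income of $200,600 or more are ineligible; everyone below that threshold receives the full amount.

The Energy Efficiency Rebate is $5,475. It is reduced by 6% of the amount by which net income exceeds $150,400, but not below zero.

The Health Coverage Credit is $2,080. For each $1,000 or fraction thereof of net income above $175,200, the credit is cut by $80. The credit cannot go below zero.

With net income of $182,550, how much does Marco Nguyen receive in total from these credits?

Working Family Credit: $182,550 is below the $200,600 cutoff, so the full $7,600 applies.
Energy Efficiency Rebate: 6% of the $32,150 excess over $150,400 is $1,929; credit = $5,475 − $1,929 = $3,546.
Health Coverage Credit: income exceeds $175,200 by $7,350, which is 8 full-or-partial $1,000 increments; reduction = 8 × $80 = $640, leaving $1,440.
Total: $7,600 + $3,546 + $1,440 = $12,586.

$12,586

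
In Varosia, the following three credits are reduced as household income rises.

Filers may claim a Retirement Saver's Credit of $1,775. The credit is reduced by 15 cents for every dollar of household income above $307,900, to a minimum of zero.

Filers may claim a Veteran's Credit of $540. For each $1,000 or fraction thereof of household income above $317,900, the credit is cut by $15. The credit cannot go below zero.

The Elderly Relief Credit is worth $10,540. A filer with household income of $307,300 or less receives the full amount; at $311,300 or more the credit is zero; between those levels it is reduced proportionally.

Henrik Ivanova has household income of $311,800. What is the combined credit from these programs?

$1,730

Retirement Saver's Credit: 15% of the $3,900 excess over $307,900 is $585; credit = $1,775 − $585 = $1,190.
Veteran's Credit: $311,800 is at or below the $317,900 threshold, so the full $540 applies.
Elderly Relief Credit: $311,800 is at or above $311,300, so the credit is $0.
Total: $1,190 + $540 + $0 = $1,730.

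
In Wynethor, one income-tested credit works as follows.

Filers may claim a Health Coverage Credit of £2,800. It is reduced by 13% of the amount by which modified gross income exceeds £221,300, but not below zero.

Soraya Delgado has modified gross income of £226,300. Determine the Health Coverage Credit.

Health Coverage Credit: 13% of the £5,000 excess over £221,300 is £650; credit = £2,800 − £650 = £2,150.

£2,150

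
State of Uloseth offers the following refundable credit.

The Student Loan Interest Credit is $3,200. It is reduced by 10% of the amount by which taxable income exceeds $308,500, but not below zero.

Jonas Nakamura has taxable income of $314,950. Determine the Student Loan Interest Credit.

$2,555

Student Loan Interest Credit: 10% of the $6,450 excess over $308,500 is $645; credit = $3,200 − $645 = $2,555.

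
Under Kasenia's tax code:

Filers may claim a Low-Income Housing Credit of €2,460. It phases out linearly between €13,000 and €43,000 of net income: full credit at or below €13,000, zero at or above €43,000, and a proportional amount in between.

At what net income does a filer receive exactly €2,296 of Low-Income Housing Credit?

€15,000

€2,296 is 2,296/2,460 of the full €2,460, so 164/2,460 of the €30,000 range has been used: income = €13,000 + €30,000 × 164/2,460 = €15,000.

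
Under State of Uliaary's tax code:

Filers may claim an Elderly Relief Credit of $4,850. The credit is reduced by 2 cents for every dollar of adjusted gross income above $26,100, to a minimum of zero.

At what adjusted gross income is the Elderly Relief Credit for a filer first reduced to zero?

The credit falls by 2% of each dollar above $26,100, so it reaches zero when the excess is $4,850 / 2% = $242,500: income = $26,100 + $242,500 = $268,600.

$268,600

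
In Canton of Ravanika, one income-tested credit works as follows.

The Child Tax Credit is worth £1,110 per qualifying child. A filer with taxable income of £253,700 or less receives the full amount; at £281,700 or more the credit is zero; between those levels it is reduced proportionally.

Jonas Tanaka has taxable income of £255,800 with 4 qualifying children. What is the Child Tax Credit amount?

Child Tax Credit: base = 4 × £1,110 = £4,440. £255,800 is £2,100 into a £28,000 phase-out range, leaving 25,900/28,000 of the credit: £4,440 × 25,900/28,000 = £4,107.

£4,107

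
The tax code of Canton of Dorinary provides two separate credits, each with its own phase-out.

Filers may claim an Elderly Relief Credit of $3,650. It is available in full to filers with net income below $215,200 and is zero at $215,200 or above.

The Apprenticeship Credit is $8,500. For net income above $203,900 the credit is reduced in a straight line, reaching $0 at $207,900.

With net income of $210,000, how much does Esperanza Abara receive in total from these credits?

$3,650

Elderly Relief Credit: $210,000 is below the $215,200 cutoff, so the full $3,650 applies.
Apprenticeship Credit: $210,000 is at or above $207,900, so the credit is $0.
Total: $3,650 + $0 = $3,650.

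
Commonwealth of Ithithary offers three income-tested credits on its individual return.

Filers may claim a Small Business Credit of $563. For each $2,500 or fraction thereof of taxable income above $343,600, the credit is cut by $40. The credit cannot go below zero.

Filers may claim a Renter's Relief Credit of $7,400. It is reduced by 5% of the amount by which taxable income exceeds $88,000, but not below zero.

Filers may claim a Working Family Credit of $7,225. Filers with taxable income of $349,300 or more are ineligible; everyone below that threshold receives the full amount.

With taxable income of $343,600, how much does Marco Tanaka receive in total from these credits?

$7,788

Small Business Credit: $343,600 is at or below the $343,600 threshold, so the full $563 applies.
Renter's Relief Credit: 5% of the $255,600 excess over $88,000 is $12,780 ≥ base, so the credit is $0.
Working Family Credit: $343,600 is below the $349,300 cutoff, so the full $7,225 applies.
Total: $563 + $0 + $7,225 = $7,788.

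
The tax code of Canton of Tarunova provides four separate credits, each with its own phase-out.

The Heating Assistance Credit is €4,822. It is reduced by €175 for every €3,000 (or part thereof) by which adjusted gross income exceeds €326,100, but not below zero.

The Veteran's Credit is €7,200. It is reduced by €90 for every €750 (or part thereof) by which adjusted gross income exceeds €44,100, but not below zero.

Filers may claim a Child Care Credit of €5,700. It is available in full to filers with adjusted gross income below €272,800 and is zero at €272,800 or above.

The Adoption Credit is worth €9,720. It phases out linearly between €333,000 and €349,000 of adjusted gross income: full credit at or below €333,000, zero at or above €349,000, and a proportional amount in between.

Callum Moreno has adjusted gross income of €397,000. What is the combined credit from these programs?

€622

Heating Assistance Credit: income exceeds €326,100 by €70,900, which is 24 full-or-partial €3,000 increments; reduction = 24 × €175 = €4,200, leaving €622.
Veteran's Credit: income exceeds €44,100 by €352,900 → 471 increments × €90 = €42,390 ≥ base, so the credit is €0.
Child Care Credit: €397,000 meets or exceeds the €272,800 cutoff, so the credit is €0.
Adoption Credit: €397,000 is at or above €349,000, so the credit is €0.
Total: €622 + €0 + €0 + €0 = €622.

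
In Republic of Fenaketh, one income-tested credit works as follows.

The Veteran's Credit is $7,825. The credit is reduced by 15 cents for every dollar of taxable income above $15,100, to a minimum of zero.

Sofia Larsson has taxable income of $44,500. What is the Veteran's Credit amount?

$3,415

Veteran's Credit: 15% of the $29,400 excess over $15,100 is $4,410; credit = $7,825 − $4,410 = $3,415.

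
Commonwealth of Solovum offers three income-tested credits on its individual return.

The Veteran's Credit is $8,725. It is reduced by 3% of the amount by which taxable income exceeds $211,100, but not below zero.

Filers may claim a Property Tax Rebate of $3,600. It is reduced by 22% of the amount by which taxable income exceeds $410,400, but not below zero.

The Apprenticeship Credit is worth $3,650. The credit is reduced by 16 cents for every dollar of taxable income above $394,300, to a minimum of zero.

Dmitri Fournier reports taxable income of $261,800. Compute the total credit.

Veteran's Credit: 3% of the $50,700 excess over $211,100 is $1,521; credit = $8,725 − $1,521 = $7,204.
Property Tax Rebate: $261,800 is at or below the $410,400 threshold, so the full $3,600 applies.
Apprenticeship Credit: $261,800 is at or below the $394,300 threshold, so the full $3,650 applies.
Total: $7,204 + $3,600 + $3,650 = $14,454.

$14,454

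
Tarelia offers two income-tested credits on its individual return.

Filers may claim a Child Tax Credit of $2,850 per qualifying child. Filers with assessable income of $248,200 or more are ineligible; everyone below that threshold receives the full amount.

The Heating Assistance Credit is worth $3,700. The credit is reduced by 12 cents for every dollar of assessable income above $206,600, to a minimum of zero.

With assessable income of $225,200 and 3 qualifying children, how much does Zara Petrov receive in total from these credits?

$10,018

Child Tax Credit: base = 3 × $2,850 = $8,550. $225,200 is below the $248,200 cutoff, so the full $8,550 applies.
Heating Assistance Credit: 12% of the $18,600 excess over $206,600 is $2,232; credit = $3,700 − $2,232 = $1,468.
Total: $8,550 + $1,468 = $10,018.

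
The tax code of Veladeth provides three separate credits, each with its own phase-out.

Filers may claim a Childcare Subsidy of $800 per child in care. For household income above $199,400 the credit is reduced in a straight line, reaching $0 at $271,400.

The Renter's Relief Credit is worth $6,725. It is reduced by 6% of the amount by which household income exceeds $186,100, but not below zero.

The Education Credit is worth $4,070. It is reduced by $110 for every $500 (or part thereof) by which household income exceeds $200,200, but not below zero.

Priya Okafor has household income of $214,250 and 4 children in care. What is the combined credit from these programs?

$8,456

Childcare Subsidy: base = 4 × $800 = $3,200. $214,250 is $14,850 into a $72,000 phase-out range, leaving 57,150/72,000 of the credit: $3,200 × 57,150/72,000 = $2,540.
Renter's Relief Credit: 6% of the $28,150 excess over $186,100 is $1,689; credit = $6,725 − $1,689 = $5,036.
Education Credit: income exceeds $200,200 by $14,050, which is 29 full-or-partial $500 increments; reduction = 29 × $110 = $3,190, leaving $880.
Total: $2,540 + $5,036 + $880 = $8,456.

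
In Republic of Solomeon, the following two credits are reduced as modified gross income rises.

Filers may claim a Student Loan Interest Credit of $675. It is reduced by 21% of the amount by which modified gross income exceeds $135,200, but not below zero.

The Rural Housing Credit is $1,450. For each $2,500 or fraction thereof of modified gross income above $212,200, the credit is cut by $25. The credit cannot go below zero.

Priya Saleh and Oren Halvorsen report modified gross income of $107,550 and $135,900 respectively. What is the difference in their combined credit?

Priya ($107,550): Student Loan Interest Credit: $107,550 is at or below the $135,200 threshold, so the full $675 applies. Rural Housing Credit: $107,550 is at or below the $212,200 threshold, so the full $1,450 applies. total $675 + $1,450 = $2,125
Oren ($135,900): Student Loan Interest Credit: 21% of the $700 excess over $135,200 is $147; credit = $675 − $147 = $528. Rural Housing Credit: $135,900 is at or below the $212,200 threshold, so the full $1,450 applies. total $528 + $1,450 = $1,978
Difference: |$2,125 − $1,978| = $147.

$147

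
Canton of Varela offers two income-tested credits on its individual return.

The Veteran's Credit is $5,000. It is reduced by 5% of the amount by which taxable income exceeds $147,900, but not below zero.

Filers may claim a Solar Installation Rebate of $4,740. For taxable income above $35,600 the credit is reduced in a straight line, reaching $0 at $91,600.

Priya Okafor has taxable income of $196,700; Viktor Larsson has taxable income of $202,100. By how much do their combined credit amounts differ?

$270

Priya ($196,700): Veteran's Credit: 5% of the $48,800 excess over $147,900 is $2,440; credit = $5,000 − $2,440 = $2,560. Solar Installation Rebate: $196,700 is at or above $91,600, so the credit is $0. total $2,560 + $0 = $2,560
Viktor ($202,100): Veteran's Credit: 5% of the $54,200 excess over $147,900 is $2,710; credit = $5,000 − $2,710 = $2,290. Solar Installation Rebate: $202,100 is at or above $91,600, so the credit is $0. total $2,290 + $0 = $2,290
Difference: |$2,560 − $2,290| = $270.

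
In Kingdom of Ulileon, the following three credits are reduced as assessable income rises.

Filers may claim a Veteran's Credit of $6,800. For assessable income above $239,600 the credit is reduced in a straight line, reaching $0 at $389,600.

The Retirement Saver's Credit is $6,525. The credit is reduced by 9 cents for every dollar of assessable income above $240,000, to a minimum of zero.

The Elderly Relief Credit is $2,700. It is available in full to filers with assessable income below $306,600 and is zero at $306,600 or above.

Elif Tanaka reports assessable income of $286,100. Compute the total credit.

Veteran's Credit: $286,100 is $46,500 into a $150,000 phase-out range, leaving 103,500/150,000 of the credit: $6,800 × 103,500/150,000 = $4,692.
Retirement Saver's Credit: 9% of the $46,100 excess over $240,000 is $4,149; credit = $6,525 − $4,149 = $2,376.
Elderly Relief Credit: $286,100 is below the $306,600 cutoff, so the full $2,700 applies.
Total: $4,692 + $2,376 + $2,700 = $9,768.

$9,768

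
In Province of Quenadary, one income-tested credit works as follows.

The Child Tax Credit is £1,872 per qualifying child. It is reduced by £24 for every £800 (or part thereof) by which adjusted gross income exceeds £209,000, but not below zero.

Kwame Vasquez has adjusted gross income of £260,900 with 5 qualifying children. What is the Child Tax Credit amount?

£7,800

Child Tax Credit: base = 5 × £1,872 = £9,360. income exceeds £209,000 by £51,900, which is 65 full-or-partial £800 increments; reduction = 65 × £24 = £1,560, leaving £7,800.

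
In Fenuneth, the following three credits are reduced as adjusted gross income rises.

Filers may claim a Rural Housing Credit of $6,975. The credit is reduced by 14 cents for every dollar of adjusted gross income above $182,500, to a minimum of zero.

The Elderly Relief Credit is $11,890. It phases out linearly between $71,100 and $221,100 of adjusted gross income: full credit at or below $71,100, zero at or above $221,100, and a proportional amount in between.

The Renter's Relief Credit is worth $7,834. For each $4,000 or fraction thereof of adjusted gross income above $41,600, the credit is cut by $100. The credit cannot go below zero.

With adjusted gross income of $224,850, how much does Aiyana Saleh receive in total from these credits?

$4,280

Rural Housing Credit: 14% of the $42,350 excess over $182,500 is $5,929; credit = $6,975 − $5,929 = $1,046.
Elderly Relief Credit: $224,850 is at or above $221,100, so the credit is $0.
Renter's Relief Credit: income exceeds $41,600 by $183,250, which is 46 full-or-partial $4,000 increments; reduction = 46 × $100 = $4,600, leaving $3,234.
Total: $1,046 + $0 + $3,234 = $4,280.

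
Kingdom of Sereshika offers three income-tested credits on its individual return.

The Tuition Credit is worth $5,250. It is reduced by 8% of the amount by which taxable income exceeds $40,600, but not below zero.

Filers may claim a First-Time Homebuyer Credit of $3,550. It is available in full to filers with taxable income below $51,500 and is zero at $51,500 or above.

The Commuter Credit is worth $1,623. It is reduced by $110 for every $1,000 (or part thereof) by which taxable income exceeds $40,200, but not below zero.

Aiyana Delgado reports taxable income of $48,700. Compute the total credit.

Tuition Credit: 8% of the $8,100 excess over $40,600 is $648; credit = $5,250 − $648 = $4,602.
First-Time Homebuyer Credit: $48,700 is below the $51,500 cutoff, so the full $3,550 applies.
Commuter Credit: income exceeds $40,200 by $8,500, which is 9 full-or-partial $1,000 increments; reduction = 9 × $110 = $990, leaving $633.
Total: $4,602 + $3,550 + $633 = $8,785.

$8,785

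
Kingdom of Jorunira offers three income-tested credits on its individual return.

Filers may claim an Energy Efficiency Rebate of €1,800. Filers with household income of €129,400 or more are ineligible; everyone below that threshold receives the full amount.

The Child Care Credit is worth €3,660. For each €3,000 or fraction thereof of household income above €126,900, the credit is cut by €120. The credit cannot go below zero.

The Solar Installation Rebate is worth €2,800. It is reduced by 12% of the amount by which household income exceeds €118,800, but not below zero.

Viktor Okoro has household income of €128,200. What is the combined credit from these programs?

€7,012

Energy Efficiency Rebate: €128,200 is below the €129,400 cutoff, so the full €1,800 applies.
Child Care Credit: income exceeds €126,900 by €1,300, which is 1 full-or-partial €3,000 increment; reduction = 1 × €120 = €120, leaving €3,540.
Solar Installation Rebate: 12% of the €9,400 excess over €118,800 is €1,128; credit = €2,800 − €1,128 = €1,672.
Total: €1,800 + €3,540 + €1,672 = €7,012.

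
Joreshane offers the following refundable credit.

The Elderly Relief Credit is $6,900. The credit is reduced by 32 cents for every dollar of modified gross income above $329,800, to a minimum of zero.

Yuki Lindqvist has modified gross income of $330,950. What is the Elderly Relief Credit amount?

$6,532

Elderly Relief Credit: 32% of the $1,150 excess over $329,800 is $368; credit = $6,900 − $368 = $6,532.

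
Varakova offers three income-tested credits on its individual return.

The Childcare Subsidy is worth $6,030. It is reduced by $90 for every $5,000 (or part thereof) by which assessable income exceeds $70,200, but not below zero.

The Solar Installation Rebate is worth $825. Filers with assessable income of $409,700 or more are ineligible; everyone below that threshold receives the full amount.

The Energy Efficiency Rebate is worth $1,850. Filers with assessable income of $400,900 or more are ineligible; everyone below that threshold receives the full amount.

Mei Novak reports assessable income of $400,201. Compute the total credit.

$2,675

Childcare Subsidy: income exceeds $70,200 by $330,001 → 67 increments × $90 = $6,030 ≥ base, so the credit is $0.
Solar Installation Rebate: $400,201 is below the $409,700 cutoff, so the full $825 applies.
Energy Efficiency Rebate: $400,201 is below the $400,900 cutoff, so the full $1,850 applies.
Total: $0 + $825 + $1,850 = $2,675.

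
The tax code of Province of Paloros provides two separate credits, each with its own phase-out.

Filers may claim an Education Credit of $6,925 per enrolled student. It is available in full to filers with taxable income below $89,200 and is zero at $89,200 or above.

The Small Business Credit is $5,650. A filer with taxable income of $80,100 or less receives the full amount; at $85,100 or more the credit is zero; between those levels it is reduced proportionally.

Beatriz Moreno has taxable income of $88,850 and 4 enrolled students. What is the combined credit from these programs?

Education Credit: base = 4 × $6,925 = $27,700. $88,850 is below the $89,200 cutoff, so the full $27,700 applies.
Small Business Credit: $88,850 is at or above $85,100, so the credit is $0.
Total: $27,700 + $0 = $27,700.

$27,700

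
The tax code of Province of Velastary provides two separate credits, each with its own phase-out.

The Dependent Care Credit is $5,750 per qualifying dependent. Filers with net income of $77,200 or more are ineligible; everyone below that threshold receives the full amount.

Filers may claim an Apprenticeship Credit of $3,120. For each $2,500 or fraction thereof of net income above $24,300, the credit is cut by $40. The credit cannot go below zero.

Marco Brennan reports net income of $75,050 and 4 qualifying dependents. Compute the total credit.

$25,280

Dependent Care Credit: base = 4 × $5,750 = $23,000. $75,050 is below the $77,200 cutoff, so the full $23,000 applies.
Apprenticeship Credit: income exceeds $24,300 by $50,750, which is 21 full-or-partial $2,500 increments; reduction = 21 × $40 = $840, leaving $2,280.
Total: $23,000 + $2,280 = $25,280.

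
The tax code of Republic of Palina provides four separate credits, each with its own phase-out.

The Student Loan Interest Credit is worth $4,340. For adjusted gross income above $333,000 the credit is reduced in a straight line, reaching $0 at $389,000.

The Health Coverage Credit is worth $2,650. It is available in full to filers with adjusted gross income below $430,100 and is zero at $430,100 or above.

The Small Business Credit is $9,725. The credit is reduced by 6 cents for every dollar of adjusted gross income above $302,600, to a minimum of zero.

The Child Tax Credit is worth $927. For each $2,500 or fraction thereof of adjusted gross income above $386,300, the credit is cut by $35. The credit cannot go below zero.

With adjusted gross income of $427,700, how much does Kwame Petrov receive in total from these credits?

$5,201

Student Loan Interest Credit: $427,700 is at or above $389,000, so the credit is $0.
Health Coverage Credit: $427,700 is below the $430,100 cutoff, so the full $2,650 applies.
Small Business Credit: 6% of the $125,100 excess over $302,600 is $7,506; credit = $9,725 − $7,506 = $2,219.
Child Tax Credit: income exceeds $386,300 by $41,400, which is 17 full-or-partial $2,500 increments; reduction = 17 × $35 = $595, leaving $332.
Total: $0 + $2,650 + $2,219 + $332 = $5,201.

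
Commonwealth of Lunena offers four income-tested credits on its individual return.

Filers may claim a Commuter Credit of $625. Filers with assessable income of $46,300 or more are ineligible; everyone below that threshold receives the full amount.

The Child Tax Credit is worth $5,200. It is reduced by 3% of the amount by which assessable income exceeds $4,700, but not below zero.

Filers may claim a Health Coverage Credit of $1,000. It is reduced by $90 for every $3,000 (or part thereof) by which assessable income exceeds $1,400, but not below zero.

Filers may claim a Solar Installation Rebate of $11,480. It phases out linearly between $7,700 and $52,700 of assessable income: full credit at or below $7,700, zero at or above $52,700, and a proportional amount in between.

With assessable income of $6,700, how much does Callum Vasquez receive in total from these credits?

Commuter Credit: $6,700 is below the $46,300 cutoff, so the full $625 applies.
Child Tax Credit: 3% of the $2,000 excess over $4,700 is $60; credit = $5,200 − $60 = $5,140.
Health Coverage Credit: income exceeds $1,400 by $5,300, which is 2 full-or-partial $3,000 increments; reduction = 2 × $90 = $180, leaving $820.
Solar Installation Rebate: $6,700 is at or below the $7,700 threshold, so the full $11,480 applies.
Total: $625 + $5,140 + $820 + $11,480 = $18,065.

$18,065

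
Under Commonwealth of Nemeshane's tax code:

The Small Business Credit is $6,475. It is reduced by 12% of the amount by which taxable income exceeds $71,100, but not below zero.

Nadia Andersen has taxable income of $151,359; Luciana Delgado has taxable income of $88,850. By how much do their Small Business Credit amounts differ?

Nadia ($151,359): Small Business Credit: 12% of the $80,259 excess over $71,100 is $9,631.08 ≥ base, so the credit is $0.
Luciana ($88,850): Small Business Credit: 12% of the $17,750 excess over $71,100 is $2,130; credit = $6,475 − $2,130 = $4,345.
Difference: |$0 − $4,345| = $4,345.

$4,345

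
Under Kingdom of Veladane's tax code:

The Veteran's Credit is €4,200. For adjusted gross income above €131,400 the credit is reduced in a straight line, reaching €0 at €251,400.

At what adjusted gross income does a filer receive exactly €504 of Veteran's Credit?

€504 is 504/4,200 of the full €4,200, so 3,696/4,200 of the €120,000 range has been used: income = €131,400 + €120,000 × 3,696/4,200 = €237,000.

€237,000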